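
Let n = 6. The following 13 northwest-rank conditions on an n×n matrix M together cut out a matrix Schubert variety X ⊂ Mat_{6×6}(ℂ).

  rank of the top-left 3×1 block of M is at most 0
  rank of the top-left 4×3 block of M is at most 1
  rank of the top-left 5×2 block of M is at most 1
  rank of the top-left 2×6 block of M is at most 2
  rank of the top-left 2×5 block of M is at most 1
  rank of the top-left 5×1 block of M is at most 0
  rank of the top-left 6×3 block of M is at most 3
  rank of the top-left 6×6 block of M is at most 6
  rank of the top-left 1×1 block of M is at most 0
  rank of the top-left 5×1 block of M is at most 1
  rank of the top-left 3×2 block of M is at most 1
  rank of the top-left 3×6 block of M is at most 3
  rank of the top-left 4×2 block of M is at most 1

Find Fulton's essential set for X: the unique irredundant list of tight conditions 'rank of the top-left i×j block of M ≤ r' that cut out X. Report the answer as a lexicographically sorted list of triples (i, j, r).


Computing R[i][j] = min implied NW-rank bound (n=6, 13 conditions):

  row 1: 0, 1, 1, 1, 1, 1
  row 2: 0, 1, 1, 1, 1, 2
  row 3: 0, 1, 1, 2, 2, 3
  row 4: 0, 1, 1, 2, 3, 4
  row 5: 0, 1, 2, 3, 4, 5
  row 6: 1, 2, 3, 4, 5, 6

hence w(1..6) = (2, 6, 4, 5, 3, 1).

Rothe diagram D(w) (10 cells), 3 SE-corners (essential conditions):

[(2, 5, 1), (4, 3, 1), (5, 1, 0)]


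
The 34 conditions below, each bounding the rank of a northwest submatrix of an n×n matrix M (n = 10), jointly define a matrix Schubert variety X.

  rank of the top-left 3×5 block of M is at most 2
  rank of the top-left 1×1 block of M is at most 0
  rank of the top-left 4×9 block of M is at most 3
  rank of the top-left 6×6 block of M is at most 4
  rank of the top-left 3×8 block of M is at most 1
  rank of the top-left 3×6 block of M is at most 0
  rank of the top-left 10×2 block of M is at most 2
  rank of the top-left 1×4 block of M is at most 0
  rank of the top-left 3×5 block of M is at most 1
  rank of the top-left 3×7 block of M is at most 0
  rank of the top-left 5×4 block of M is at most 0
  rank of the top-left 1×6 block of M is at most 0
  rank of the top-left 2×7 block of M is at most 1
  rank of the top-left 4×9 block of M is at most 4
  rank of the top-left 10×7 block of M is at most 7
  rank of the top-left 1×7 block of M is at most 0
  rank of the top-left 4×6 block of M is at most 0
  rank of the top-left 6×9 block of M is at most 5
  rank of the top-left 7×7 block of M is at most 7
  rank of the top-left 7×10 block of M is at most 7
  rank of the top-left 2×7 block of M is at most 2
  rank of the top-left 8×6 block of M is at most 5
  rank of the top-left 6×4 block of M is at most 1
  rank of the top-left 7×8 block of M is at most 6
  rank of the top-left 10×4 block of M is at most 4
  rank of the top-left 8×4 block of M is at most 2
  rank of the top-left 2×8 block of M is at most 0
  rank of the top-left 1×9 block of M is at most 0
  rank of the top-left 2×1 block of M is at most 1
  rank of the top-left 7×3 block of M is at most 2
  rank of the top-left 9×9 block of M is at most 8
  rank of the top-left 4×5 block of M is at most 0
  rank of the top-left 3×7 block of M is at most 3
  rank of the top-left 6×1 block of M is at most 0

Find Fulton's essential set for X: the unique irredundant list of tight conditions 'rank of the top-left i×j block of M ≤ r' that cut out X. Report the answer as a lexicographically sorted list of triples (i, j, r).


Propagating the 34 rank bounds to every northwest block:

  i=1: 0  0  0  0  0  0  0  0  0  1
  i=2: 0  0  0  0  0  0  0  0  1  2
  i=3: 0  0  0  0  0  0  0  1  2  3
  i=4: 0  0  0  0  0  0  1  2  3  4
  i=5: 0  0  0  0  1  1  2  3  4  5
  i=6: 0  1  1  1  2  2  3  4  5  6
  i=7: 1  2  2  2  3  3  4  5  6  7
  i=8: 1  2  2  2  3  4  5  6  7  8
  i=9: 1  2  3  3  4  5  6  7  8  9
  i=10: 1  2  3  4  5  6  7  8  9  10

reading off 1-entries of Δ²R: w = (10, 9, 8, 7, 5, 2, 1, 6, 3, 4).

7 SE-corners of the 37-cell Rothe diagram give Ess(w):

[(1, 9, 0), (2, 8, 0), (3, 7, 0), (4, 6, 0), (5, 4, 0), (6, 1, 0), (8, 4, 2)]


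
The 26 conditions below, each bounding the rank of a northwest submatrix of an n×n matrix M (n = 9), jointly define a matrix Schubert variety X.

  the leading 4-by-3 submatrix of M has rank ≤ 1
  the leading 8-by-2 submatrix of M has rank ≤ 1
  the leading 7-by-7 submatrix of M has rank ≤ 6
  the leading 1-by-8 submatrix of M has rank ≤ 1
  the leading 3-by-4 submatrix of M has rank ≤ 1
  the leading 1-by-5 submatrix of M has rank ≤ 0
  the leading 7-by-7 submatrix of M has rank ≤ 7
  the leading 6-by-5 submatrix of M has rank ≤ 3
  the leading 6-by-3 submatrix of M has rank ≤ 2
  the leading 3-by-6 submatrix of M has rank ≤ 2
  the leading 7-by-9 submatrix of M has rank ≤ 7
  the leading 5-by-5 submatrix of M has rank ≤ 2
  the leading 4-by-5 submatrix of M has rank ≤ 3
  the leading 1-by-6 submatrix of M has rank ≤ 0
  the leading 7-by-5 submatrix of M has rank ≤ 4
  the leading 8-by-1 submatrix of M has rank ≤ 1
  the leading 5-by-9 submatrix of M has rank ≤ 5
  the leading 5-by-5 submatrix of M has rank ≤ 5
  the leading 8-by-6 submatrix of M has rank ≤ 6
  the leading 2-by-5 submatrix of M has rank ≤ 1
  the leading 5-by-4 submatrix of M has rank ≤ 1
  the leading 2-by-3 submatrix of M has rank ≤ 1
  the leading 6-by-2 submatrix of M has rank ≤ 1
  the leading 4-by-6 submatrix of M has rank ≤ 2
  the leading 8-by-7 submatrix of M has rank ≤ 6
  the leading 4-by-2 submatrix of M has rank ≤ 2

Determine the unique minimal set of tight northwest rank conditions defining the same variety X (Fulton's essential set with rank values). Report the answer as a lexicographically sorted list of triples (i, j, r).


Rank table r_w(9×9) implied by the 26 constraints:

  R[1]: 0 | 0 | 0 | 0 | 0 | 0 | 1 | 1 | 1
  R[2]: 1 | 1 | 1 | 1 | 1 | 1 | 2 | 2 | 2
  R[3]: 1 | 1 | 1 | 1 | 2 | 2 | 3 | 3 | 3
  R[4]: 1 | 1 | 1 | 1 | 2 | 2 | 3 | 4 | 4
  R[5]: 1 | 1 | 1 | 1 | 2 | 3 | 4 | 5 | 5
  R[6]: 1 | 1 | 2 | 2 | 3 | 4 | 5 | 6 | 6
  R[7]: 1 | 1 | 2 | 3 | 4 | 5 | 6 | 7 | 7
  R[8]: 1 | 1 | 2 | 3 | 4 | 5 | 6 | 7 | 8
  R[9]: 1 | 2 | 3 | 4 | 5 | 6 | 7 | 8 | 9

second differences of R give the permutation w = (7, 1, 5, 8, 6, 3, 4, 9, 2).

4 SE-corners of the 19-cell Rothe diagram give Ess(w):

[(1, 6, 0), (4, 6, 2), (5, 4, 1), (8, 2, 1)]


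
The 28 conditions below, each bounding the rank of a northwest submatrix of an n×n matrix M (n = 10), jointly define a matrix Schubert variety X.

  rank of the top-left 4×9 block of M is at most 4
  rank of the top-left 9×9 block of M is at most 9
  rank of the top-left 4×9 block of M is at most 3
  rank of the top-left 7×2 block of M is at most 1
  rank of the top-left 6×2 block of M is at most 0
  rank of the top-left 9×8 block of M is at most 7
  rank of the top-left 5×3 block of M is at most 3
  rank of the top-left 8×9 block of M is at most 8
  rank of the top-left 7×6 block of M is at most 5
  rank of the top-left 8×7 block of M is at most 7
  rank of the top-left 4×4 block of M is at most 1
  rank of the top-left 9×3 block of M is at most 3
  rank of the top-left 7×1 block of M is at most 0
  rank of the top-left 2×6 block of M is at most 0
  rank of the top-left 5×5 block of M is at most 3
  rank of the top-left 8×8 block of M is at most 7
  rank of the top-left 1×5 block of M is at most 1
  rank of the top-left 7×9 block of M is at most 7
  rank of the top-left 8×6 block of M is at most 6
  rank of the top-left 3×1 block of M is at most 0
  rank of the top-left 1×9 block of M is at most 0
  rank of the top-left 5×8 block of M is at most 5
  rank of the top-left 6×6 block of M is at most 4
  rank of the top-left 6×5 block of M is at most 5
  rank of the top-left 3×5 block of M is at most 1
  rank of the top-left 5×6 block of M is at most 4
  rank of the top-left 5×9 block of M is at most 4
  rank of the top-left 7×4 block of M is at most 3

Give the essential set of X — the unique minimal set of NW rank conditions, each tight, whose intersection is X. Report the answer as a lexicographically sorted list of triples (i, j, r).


Rank table r_w(10×10) implied by the 28 constraints:

  row 1: 0, 0, 0, 0, 0, 0, 0, 0, 0, 1
  row 2: 0, 0, 0, 0, 0, 0, 1, 1, 1, 2
  row 3: 0, 0, 1, 1, 1, 1, 2, 2, 2, 3
  row 4: 0, 0, 1, 1, 2, 2, 3, 3, 3, 4
  row 5: 0, 0, 1, 2, 3, 3, 4, 4, 4, 5
  row 6: 0, 0, 1, 2, 3, 4, 5, 5, 5, 6
  row 7: 0, 1, 2, 3, 4, 5, 6, 6, 6, 7
  row 8: 1, 2, 3, 4, 5, 6, 7, 7, 7, 8
  row 9: 1, 2, 3, 4, 5, 6, 7, 7, 8, 9
  row 10: 1, 2, 3, 4, 5, 6, 7, 8, 9, 10

second differences of R give the permutation w = (10, 7, 3, 5, 4, 6, 2, 1, 9, 8).

|D(w)|=26, |Ess(w)|=6:

[(1, 9, 0), (2, 6, 0), (4, 4, 1), (6, 2, 0), (7, 1, 0), (9, 8, 7)]


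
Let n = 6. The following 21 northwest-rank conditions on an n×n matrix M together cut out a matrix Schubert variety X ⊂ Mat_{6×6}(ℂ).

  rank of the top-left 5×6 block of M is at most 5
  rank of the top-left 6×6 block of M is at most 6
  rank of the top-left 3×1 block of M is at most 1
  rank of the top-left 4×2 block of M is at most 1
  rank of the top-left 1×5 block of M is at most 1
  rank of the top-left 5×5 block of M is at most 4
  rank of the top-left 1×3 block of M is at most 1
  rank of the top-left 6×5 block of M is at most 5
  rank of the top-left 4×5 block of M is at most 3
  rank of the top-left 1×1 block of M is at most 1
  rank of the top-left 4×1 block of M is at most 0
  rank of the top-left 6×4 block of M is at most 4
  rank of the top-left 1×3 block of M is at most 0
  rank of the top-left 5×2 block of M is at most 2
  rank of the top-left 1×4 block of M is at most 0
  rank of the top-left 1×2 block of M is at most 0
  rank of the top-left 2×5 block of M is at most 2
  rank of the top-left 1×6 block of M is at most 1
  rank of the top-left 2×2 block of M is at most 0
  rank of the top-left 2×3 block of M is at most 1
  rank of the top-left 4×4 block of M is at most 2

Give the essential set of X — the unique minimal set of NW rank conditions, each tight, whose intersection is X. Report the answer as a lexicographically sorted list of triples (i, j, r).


Recovering R(i,j) via the rank-extension bound from the 21 conditions:

  row 1: 0, 0, 0, 0, 1, 1
  row 2: 0, 0, 1, 1, 2, 2
  row 3: 0, 1, 2, 2, 3, 3
  row 4: 0, 1, 2, 2, 3, 4
  row 5: 1, 2, 3, 3, 4, 5
  row 6: 1, 2, 3, 4, 5, 6

so w = (5, 3, 2, 6, 1, 4).

Fulton essential set (4 of the 9 Rothe cells):

[(1, 4, 0), (2, 2, 0), (4, 1, 0), (4, 4, 2)]


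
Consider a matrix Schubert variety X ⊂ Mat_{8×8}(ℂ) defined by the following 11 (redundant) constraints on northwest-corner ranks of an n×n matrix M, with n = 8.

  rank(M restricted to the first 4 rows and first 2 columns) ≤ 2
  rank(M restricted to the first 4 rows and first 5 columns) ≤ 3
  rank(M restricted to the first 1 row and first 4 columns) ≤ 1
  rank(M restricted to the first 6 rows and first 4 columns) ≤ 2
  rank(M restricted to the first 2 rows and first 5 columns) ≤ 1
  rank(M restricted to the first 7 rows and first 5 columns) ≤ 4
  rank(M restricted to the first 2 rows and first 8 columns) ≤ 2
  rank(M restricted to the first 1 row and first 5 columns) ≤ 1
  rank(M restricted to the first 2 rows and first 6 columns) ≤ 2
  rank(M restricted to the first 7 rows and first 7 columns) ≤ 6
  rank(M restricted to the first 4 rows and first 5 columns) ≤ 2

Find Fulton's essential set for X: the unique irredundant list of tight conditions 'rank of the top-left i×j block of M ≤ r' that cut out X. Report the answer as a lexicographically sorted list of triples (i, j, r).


Rank table r_w(8×8) implied by the 11 constraints:

  i=1: 1 1 1 1 1 1 1 1
  i=2: 1 1 1 1 1 2 2 2
  i=3: 1 2 2 2 2 3 3 3
  i=4: 1 2 2 2 2 3 4 4
  i=5: 1 2 2 2 3 4 5 5
  i=6: 1 2 2 2 3 4 5 6
  i=7: 1 2 3 3 4 5 6 7
  i=8: 1 2 3 4 5 6 7 8

so w = (1, 6, 2, 7, 5, 8, 3, 4).

Fulton essential set (3 of the 11 Rothe cells):

[(2, 5, 1), (4, 5, 2), (6, 4, 2)]


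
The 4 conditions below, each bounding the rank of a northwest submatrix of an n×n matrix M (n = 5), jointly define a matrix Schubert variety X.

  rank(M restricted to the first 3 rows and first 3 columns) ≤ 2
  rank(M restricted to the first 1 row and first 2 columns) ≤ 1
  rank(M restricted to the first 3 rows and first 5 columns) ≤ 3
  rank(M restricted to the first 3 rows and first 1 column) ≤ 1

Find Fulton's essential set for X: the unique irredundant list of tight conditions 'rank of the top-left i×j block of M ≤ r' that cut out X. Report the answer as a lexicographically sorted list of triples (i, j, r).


Reconstructing r_w from the 4 given conditions:

  1, 1, 1, 1, 1
  1, 2, 2, 2, 2
  1, 2, 2, 3, 3
  1, 2, 3, 4, 4
  1, 2, 3, 4, 5

hence w(1..5) = (1, 2, 4, 3, 5).

1 SE-corner of the 1-cell Rothe diagram gives Ess(w):

[(3, 3, 2)]


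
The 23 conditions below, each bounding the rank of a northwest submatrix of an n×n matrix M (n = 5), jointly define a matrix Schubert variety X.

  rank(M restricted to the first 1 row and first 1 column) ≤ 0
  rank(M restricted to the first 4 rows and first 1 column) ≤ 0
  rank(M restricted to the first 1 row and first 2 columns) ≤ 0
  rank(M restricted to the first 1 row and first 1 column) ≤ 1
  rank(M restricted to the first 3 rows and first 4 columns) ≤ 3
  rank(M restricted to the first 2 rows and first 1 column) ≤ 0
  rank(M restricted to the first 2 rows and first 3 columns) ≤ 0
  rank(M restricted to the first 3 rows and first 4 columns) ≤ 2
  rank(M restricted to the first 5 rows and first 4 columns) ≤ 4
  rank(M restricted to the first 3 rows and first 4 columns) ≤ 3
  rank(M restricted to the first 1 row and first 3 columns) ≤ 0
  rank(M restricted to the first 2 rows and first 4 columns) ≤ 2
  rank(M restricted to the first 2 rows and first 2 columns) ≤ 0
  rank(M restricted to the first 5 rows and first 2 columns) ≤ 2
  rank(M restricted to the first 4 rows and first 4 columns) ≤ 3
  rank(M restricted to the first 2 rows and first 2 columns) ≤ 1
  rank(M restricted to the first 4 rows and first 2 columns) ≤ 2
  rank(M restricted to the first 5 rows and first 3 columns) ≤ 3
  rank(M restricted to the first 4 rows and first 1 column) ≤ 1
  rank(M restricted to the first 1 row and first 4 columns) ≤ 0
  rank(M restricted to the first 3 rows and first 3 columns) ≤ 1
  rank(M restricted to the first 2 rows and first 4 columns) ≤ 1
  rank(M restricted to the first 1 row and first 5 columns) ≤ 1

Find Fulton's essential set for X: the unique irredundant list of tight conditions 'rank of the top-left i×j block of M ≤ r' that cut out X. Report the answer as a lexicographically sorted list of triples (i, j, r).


Recovering R(i,j) via the rank-extension bound from the 23 conditions:

  i=1: 0, 0, 0, 0, 1
  i=2: 0, 0, 0, 1, 2
  i=3: 0, 1, 1, 2, 3
  i=4: 0, 1, 2, 3, 4
  i=5: 1, 2, 3, 4, 5

the unique w with this rank table is (5, 4, 2, 3, 1).

ℓ(w)=9; the 3 essential cells (i,j,r):

[(1, 4, 0), (2, 3, 0), (4, 1, 0)]


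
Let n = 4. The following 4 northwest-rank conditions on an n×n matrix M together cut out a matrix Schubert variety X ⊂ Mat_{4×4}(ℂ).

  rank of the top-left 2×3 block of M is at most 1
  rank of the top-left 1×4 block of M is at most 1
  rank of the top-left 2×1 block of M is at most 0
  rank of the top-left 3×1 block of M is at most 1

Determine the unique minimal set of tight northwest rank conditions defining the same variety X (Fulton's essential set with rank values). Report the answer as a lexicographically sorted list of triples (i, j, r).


Recovering R(i,j) via the rank-extension bound from the 4 conditions:

  0 1 1 1
  0 1 1 2
  1 2 2 3
  1 2 3 4

giving w = (2, 4, 1, 3) via Δ²R.

D(w) has 3 cells with 2 SE-corners; essential set:

[(2, 1, 0), (2, 3, 1)]


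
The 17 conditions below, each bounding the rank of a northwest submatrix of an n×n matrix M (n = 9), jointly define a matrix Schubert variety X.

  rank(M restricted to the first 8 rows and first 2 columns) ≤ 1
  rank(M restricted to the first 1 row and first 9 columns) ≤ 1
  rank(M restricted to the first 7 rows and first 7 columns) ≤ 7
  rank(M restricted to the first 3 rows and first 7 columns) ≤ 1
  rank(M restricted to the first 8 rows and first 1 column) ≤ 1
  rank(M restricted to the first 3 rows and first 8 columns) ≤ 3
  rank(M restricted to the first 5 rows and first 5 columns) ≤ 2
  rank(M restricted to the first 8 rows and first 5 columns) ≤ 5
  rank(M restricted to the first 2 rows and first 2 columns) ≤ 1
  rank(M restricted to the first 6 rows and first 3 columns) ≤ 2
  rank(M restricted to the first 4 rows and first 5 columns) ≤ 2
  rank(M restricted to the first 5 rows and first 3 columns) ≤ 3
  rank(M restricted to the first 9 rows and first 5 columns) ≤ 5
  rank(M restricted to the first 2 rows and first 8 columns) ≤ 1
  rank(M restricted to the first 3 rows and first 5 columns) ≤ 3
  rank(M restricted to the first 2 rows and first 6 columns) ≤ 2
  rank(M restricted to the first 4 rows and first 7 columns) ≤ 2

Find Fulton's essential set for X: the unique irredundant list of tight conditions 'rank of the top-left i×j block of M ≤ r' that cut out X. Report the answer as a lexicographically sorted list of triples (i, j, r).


Propagating the 17 rank bounds to every northwest block:

  1 1 1 1 1 1 1 1 1
  1 1 1 1 1 1 1 1 2
  1 1 1 1 1 1 1 2 3
  1 1 2 2 2 2 2 3 4
  1 1 2 2 2 3 3 4 5
  1 1 2 3 3 4 4 5 6
  1 1 2 3 4 5 5 6 7
  1 1 2 3 4 5 6 7 8
  1 2 3 4 5 6 7 8 9

so w = (1, 9, 8, 3, 6, 4, 5, 7, 2).

4 SE-corners of the 20-cell Rothe diagram give Ess(w):

[(2, 8, 1), (3, 7, 1), (5, 5, 2), (8, 2, 1)]


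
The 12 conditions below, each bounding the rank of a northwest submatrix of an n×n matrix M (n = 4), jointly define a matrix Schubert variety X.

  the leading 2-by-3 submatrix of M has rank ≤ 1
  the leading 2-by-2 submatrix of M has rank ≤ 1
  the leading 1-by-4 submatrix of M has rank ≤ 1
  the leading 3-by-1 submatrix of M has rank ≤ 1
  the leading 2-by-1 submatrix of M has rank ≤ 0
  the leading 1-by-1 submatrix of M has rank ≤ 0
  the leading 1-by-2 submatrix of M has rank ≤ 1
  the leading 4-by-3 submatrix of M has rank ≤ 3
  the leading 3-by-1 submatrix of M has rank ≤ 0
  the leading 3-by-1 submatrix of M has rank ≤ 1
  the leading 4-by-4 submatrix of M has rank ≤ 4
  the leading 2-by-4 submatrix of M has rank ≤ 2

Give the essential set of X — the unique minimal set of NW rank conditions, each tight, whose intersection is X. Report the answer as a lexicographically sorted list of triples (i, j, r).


Recovering R(i,j) via the rank-extension bound from the 12 conditions:

  R[1]: 0  1  1  1
  R[2]: 0  1  1  2
  R[3]: 0  1  2  3
  R[4]: 1  2  3  4

reading off 1-entries of Δ²R: w = (2, 4, 3, 1).

2 SE-corners of the 4-cell Rothe diagram give Ess(w):

[(2, 3, 1), (3, 1, 0)]


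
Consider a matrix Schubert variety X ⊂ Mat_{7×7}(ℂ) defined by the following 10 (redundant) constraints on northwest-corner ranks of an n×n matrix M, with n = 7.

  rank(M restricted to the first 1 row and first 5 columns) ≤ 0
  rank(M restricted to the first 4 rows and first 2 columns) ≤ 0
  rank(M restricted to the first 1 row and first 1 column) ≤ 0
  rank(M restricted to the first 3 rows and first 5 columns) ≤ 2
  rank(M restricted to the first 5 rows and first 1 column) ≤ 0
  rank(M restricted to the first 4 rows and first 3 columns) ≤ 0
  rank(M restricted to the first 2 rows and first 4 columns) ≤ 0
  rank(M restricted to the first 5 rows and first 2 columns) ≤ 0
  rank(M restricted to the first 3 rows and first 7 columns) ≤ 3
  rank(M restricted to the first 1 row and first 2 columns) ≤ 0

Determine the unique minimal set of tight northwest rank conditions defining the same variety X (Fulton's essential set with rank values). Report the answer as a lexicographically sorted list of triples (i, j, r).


The tightest implied rank at each (i,j), from the 10 conditions:

  0  0  0  0  0  1  1
  0  0  0  0  1  2  2
  0  0  0  1  2  3  3
  0  0  0  1  2  3  4
  0  0  1  2  3  4  5
  1  1  2  3  4  5  6
  1  2  3  4  5  6  7

so w = (6, 5, 4, 7, 3, 1, 2).

|D(w)|=17, |Ess(w)|=4:

[(1, 5, 0), (2, 4, 0), (4, 3, 0), (5, 2, 0)]


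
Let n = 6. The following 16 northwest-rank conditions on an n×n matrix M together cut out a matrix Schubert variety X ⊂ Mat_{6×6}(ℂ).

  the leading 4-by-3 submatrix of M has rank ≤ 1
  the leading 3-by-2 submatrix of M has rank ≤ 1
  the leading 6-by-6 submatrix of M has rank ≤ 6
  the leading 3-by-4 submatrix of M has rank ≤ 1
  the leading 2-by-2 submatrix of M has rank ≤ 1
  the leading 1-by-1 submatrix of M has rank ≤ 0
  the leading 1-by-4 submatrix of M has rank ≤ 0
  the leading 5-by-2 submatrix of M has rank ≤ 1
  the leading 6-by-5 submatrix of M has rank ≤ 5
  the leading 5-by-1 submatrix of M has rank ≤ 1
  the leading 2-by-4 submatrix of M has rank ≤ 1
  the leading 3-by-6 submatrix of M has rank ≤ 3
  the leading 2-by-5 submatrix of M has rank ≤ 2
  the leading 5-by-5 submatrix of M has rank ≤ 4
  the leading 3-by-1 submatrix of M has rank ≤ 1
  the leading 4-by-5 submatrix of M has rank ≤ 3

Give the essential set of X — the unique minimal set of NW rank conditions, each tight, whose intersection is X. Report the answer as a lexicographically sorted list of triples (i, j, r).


Propagating the 16 rank bounds to every northwest block:

  0  0  0  0  1  1
  1  1  1  1  2  2
  1  1  1  1  2  3
  1  1  1  2  3  4
  1  1  2  3  4  5
  1  2  3  4  5  6

hence w(1..6) = (5, 1, 6, 4, 3, 2).

ℓ(w)=10; the 4 essential cells (i,j,r):

[(1, 4, 0), (3, 4, 1), (4, 3, 1), (5, 2, 1)]


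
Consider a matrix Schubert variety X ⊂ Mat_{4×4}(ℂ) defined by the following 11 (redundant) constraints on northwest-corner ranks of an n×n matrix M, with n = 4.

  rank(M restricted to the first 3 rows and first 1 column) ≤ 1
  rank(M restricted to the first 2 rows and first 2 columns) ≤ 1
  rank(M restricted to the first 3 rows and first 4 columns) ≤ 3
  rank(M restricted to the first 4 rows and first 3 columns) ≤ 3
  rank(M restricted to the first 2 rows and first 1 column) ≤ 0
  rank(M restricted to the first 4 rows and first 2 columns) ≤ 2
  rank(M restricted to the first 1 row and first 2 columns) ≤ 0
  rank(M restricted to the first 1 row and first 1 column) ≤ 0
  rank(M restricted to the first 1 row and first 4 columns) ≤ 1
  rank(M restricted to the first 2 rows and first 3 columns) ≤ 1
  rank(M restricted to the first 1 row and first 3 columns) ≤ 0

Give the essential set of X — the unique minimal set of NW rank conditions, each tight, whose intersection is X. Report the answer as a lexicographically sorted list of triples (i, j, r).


Rank table r_w(4×4) implied by the 11 constraints:

  i=1: 0  0  0  1
  i=2: 0  1  1  2
  i=3: 1  2  2  3
  i=4: 1  2  3  4

reading off 1-entries of Δ²R: w = (4, 2, 1, 3).

Rothe diagram D(w) (4 cells), 2 SE-corners (essential conditions):

[(1, 3, 0), (2, 1, 0)]


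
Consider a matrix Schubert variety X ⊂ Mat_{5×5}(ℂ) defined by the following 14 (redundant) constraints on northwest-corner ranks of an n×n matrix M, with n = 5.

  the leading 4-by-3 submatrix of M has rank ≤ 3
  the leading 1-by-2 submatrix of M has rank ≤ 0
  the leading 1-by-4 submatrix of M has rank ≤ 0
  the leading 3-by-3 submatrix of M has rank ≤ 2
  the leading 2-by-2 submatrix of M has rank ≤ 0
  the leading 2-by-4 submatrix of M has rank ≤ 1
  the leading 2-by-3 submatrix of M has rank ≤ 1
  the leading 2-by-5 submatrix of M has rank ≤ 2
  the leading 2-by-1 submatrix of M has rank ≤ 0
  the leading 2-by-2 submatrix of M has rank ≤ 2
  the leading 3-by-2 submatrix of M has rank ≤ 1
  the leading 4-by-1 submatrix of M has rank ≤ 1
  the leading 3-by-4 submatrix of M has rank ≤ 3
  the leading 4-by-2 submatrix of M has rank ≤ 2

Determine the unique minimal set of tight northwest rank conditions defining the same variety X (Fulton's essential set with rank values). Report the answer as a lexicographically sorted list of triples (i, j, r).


Recovering R(i,j) via the rank-extension bound from the 14 conditions:

  row 1: 0 0 0 0 1
  row 2: 0 0 1 1 2
  row 3: 1 1 2 2 3
  row 4: 1 2 3 3 4
  row 5: 1 2 3 4 5

hence w(1..5) = (5, 3, 1, 2, 4).

D(w) has 6 cells with 2 SE-corners; essential set:

[(1, 4, 0), (2, 2, 0)]


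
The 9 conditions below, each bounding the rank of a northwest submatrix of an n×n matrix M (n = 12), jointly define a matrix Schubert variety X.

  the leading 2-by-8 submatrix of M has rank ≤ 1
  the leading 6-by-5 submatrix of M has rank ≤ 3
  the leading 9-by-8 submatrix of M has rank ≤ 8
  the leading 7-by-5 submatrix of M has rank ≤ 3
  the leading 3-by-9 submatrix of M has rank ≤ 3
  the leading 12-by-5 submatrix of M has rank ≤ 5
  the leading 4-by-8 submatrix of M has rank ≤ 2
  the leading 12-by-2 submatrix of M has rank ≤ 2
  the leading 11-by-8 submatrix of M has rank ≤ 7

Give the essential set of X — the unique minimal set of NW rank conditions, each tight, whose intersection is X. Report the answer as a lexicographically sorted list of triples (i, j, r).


Rank table r_w(12×12) implied by the 9 constraints:

  i=1: 1  1  1  1  1  1  1  1  1  1  1  1
  i=2: 1  1  1  1  1  1  1  1  2  2  2  2
  i=3: 1  2  2  2  2  2  2  2  3  3  3  3
  i=4: 1  2  2  2  2  2  2  2  3  4  4  4
  i=5: 1  2  3  3  3  3  3  3  4  5  5  5
  i=6: 1  2  3  3  3  4  4  4  5  6  6  6
  i=7: 1  2  3  3  3  4  5  5  6  7  7  7
  i=8: 1  2  3  4  4  5  6  6  7  8  8  8
  i=9: 1  2  3  4  5  6  7  7  8  9  9  9
  i=10: 1  2  3  4  5  6  7  7  8  9  10  10
  i=11: 1  2  3  4  5  6  7  7  8  9  10  11
  i=12: 1  2  3  4  5  6  7  8  9  10  11  12

giving w = (1, 9, 2, 10, 3, 6, 7, 4, 5, 11, 12, 8) via Δ²R.

Rothe diagram D(w) (19 cells), 4 SE-corners (essential conditions):

[(2, 8, 1), (4, 8, 2), (7, 5, 3), (11, 8, 7)]


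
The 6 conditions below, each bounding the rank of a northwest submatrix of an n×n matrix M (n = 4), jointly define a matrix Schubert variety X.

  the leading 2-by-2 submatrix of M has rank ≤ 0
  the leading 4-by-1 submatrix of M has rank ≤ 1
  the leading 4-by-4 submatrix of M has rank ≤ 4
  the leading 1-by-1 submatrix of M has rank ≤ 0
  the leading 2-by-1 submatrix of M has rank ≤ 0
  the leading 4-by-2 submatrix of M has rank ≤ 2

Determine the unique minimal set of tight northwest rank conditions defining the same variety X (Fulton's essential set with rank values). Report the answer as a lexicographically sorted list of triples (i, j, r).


Propagating the 6 rank bounds to every northwest block:

  0 0 1 1
  0 0 1 2
  1 1 2 3
  1 2 3 4

hence w(1..4) = (3, 4, 1, 2).

Rothe diagram D(w) (4 cells), 1 SE-corner (essential condition):

[(2, 2, 0)]


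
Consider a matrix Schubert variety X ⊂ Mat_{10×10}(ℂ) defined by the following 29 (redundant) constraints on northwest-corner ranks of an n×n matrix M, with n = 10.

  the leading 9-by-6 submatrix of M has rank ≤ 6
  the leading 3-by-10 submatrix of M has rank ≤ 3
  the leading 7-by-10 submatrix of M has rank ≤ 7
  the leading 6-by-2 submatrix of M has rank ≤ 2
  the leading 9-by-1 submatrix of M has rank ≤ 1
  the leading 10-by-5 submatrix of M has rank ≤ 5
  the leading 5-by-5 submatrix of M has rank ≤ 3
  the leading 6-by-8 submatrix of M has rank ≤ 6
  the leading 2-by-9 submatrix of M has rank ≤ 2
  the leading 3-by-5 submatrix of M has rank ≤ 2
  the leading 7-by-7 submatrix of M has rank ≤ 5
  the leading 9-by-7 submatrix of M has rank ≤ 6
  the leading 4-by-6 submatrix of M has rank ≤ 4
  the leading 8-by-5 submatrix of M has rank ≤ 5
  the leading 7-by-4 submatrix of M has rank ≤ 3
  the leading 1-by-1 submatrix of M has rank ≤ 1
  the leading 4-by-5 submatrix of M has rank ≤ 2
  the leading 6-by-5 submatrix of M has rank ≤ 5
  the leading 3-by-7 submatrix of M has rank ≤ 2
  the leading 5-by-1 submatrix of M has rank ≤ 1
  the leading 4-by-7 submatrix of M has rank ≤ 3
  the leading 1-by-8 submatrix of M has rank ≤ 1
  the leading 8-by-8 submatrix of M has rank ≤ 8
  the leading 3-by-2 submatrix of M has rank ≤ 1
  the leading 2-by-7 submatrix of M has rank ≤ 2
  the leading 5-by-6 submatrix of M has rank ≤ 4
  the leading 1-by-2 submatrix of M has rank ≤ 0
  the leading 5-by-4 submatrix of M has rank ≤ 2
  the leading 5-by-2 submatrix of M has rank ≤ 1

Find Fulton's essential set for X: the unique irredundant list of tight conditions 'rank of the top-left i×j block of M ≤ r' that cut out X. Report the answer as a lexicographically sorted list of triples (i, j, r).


Reconstructing r_w from the 29 given conditions:

  R[1]: 0 | 0 | 1 | 1 | 1 | 1 | 1 | 1 | 1 | 1
  R[2]: 1 | 1 | 2 | 2 | 2 | 2 | 2 | 2 | 2 | 2
  R[3]: 1 | 1 | 2 | 2 | 2 | 2 | 2 | 3 | 3 | 3
  R[4]: 1 | 1 | 2 | 2 | 2 | 3 | 3 | 4 | 4 | 4
  R[5]: 1 | 1 | 2 | 2 | 3 | 4 | 4 | 5 | 5 | 5
  R[6]: 1 | 2 | 3 | 3 | 4 | 5 | 5 | 6 | 6 | 6
  R[7]: 1 | 2 | 3 | 3 | 4 | 5 | 5 | 6 | 7 | 7
  R[8]: 1 | 2 | 3 | 4 | 5 | 6 | 6 | 7 | 8 | 8
  R[9]: 1 | 2 | 3 | 4 | 5 | 6 | 6 | 7 | 8 | 9
  R[10]: 1 | 2 | 3 | 4 | 5 | 6 | 7 | 8 | 9 | 10

the unique w with this rank table is (3, 1, 8, 6, 5, 2, 9, 4, 10, 7).

D(w) has 15 cells with 8 SE-corners; essential set:

[(1, 2, 0), (3, 7, 2), (4, 5, 2), (5, 2, 1), (5, 4, 2), (7, 4, 3), (7, 7, 5), (9, 7, 6)]


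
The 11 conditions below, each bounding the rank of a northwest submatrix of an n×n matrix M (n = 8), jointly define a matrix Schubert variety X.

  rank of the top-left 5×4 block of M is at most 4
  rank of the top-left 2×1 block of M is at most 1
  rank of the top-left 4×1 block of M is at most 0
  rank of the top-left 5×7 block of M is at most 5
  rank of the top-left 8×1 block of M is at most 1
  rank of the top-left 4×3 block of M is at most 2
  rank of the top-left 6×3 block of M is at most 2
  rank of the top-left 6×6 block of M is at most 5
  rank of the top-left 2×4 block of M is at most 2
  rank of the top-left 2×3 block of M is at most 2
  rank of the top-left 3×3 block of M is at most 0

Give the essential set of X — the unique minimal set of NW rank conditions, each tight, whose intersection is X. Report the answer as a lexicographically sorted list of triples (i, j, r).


Rank table r_w(8×8) implied by the 11 constraints:

  row 1: 0 | 0 | 0 | 1 | 1 | 1 | 1 | 1
  row 2: 0 | 0 | 0 | 1 | 2 | 2 | 2 | 2
  row 3: 0 | 0 | 0 | 1 | 2 | 3 | 3 | 3
  row 4: 0 | 1 | 1 | 2 | 3 | 4 | 4 | 4
  row 5: 1 | 2 | 2 | 3 | 4 | 5 | 5 | 5
  row 6: 1 | 2 | 2 | 3 | 4 | 5 | 6 | 6
  row 7: 1 | 2 | 3 | 4 | 5 | 6 | 7 | 7
  row 8: 1 | 2 | 3 | 4 | 5 | 6 | 7 | 8

the unique w with this rank table is (4, 5, 6, 2, 1, 7, 3, 8).

|D(w)|=11, |Ess(w)|=3:

[(3, 3, 0), (4, 1, 0), (6, 3, 2)]


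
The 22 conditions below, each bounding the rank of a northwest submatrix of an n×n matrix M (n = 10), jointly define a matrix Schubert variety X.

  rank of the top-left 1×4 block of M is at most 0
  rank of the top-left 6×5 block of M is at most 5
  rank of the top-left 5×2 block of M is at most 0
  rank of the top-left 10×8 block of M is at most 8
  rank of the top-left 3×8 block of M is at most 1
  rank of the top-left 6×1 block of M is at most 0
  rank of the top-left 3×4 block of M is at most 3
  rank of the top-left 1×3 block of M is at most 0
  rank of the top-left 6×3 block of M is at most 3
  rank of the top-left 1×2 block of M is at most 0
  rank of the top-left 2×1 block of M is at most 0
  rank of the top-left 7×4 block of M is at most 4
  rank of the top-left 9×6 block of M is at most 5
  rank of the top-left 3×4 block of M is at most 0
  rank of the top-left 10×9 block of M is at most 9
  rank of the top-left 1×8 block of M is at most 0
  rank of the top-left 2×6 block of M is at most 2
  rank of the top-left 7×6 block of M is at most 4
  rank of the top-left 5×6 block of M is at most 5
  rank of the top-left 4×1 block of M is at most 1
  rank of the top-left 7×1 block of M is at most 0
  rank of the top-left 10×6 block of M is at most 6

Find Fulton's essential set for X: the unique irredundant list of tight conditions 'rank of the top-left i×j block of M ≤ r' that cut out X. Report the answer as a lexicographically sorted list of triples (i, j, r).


Reconstructing r_w from the 22 given conditions:

  R[1]: 0 | 0 | 0 | 0 | 0 | 0 | 0 | 0 | 1 | 1
  R[2]: 0 | 0 | 0 | 0 | 1 | 1 | 1 | 1 | 2 | 2
  R[3]: 0 | 0 | 0 | 0 | 1 | 1 | 1 | 1 | 2 | 3
  R[4]: 0 | 0 | 1 | 1 | 2 | 2 | 2 | 2 | 3 | 4
  R[5]: 0 | 0 | 1 | 2 | 3 | 3 | 3 | 3 | 4 | 5
  R[6]: 0 | 1 | 2 | 3 | 4 | 4 | 4 | 4 | 5 | 6
  R[7]: 0 | 1 | 2 | 3 | 4 | 4 | 5 | 5 | 6 | 7
  R[8]: 1 | 2 | 3 | 4 | 5 | 5 | 6 | 6 | 7 | 8
  R[9]: 1 | 2 | 3 | 4 | 5 | 5 | 6 | 7 | 8 | 9
  R[10]: 1 | 2 | 3 | 4 | 5 | 6 | 7 | 8 | 9 | 10

reading off 1-entries of Δ²R: w = (9, 5, 10, 3, 4, 2, 7, 1, 8, 6).

Rothe diagram D(w) (27 cells), 7 SE-corners (essential conditions):

[(1, 8, 0), (3, 4, 0), (3, 8, 1), (5, 2, 0), (7, 1, 0), (7, 6, 4), (9, 6, 5)]


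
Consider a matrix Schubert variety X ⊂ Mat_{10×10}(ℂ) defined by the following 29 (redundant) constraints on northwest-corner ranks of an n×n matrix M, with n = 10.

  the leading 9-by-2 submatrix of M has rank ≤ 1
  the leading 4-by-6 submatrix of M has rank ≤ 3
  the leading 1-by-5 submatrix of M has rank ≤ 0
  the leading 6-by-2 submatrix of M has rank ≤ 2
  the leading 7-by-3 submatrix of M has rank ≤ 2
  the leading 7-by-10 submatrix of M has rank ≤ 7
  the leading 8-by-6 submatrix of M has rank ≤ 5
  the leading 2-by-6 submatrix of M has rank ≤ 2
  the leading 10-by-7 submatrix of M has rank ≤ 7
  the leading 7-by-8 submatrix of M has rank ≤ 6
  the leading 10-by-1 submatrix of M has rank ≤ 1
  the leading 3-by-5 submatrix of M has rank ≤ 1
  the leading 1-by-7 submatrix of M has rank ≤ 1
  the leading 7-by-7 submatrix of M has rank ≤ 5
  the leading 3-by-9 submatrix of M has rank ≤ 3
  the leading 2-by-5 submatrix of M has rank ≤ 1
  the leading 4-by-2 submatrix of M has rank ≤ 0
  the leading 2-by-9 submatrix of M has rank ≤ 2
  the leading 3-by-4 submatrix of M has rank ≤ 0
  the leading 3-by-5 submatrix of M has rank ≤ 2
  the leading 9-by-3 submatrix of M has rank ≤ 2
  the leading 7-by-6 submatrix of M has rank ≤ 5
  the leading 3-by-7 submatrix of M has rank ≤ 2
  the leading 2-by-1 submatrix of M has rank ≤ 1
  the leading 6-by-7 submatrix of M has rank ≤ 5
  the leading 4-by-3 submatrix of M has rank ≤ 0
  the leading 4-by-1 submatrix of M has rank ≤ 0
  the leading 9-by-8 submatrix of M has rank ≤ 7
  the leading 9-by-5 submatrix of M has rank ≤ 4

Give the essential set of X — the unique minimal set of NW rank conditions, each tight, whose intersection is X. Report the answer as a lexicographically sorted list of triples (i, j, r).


The tightest implied rank at each (i,j), from the 29 conditions:

  row 1: 0, 0, 0, 0, 0, 1, 1, 1, 1, 1
  row 2: 0, 0, 0, 0, 1, 2, 2, 2, 2, 2
  row 3: 0, 0, 0, 0, 1, 2, 2, 3, 3, 3
  row 4: 0, 0, 0, 1, 2, 3, 3, 4, 4, 4
  row 5: 1, 1, 1, 2, 3, 4, 4, 5, 5, 5
  row 6: 1, 1, 2, 3, 4, 5, 5, 6, 6, 6
  row 7: 1, 1, 2, 3, 4, 5, 5, 6, 7, 7
  row 8: 1, 1, 2, 3, 4, 5, 6, 7, 8, 8
  row 9: 1, 1, 2, 3, 4, 5, 6, 7, 8, 9
  row 10: 1, 2, 3, 4, 5, 6, 7, 8, 9, 10

giving w = (6, 5, 8, 4, 1, 3, 9, 7, 10, 2) via Δ²R.

Rothe diagram D(w) (22 cells), 6 SE-corners (essential conditions):

[(1, 5, 0), (3, 4, 0), (3, 7, 2), (4, 3, 0), (7, 7, 5), (9, 2, 1)]


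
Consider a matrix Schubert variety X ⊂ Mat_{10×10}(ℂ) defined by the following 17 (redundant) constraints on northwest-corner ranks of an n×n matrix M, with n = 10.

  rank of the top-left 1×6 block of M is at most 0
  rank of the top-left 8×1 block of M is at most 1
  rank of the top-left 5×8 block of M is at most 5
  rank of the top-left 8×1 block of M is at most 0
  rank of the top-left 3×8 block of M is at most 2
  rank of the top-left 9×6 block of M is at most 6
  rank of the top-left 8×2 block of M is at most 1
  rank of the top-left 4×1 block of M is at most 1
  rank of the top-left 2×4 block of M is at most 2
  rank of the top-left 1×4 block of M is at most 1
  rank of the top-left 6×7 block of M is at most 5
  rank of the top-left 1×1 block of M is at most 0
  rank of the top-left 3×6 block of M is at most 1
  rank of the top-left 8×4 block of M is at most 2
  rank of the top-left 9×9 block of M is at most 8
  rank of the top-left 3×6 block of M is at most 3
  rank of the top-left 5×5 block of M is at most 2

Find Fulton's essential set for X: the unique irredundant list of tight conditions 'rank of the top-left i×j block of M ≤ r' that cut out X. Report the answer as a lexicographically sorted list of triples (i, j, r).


Reconstructing r_w from the 17 given conditions:

  0  0  0  0  0  0  1  1  1  1
  0  1  1  1  1  1  2  2  2  2
  0  1  1  1  1  1  2  2  3  3
  0  1  2  2  2  2  3  3  4  4
  0  1  2  2  2  3  4  4  5  5
  0  1  2  2  3  4  5  5  6  6
  0  1  2  2  3  4  5  6  7  7
  0  1  2  2  3  4  5  6  7  8
  1  2  3  3  4  5  6  7  8  9
  1  2  3  4  5  6  7  8  9  10

second differences of R give the permutation w = (7, 2, 9, 3, 6, 5, 8, 10, 1, 4).

D(w) has 23 cells with 6 SE-corners; essential set:

[(1, 6, 0), (3, 6, 1), (3, 8, 2), (5, 5, 2), (8, 1, 0), (8, 4, 2)]


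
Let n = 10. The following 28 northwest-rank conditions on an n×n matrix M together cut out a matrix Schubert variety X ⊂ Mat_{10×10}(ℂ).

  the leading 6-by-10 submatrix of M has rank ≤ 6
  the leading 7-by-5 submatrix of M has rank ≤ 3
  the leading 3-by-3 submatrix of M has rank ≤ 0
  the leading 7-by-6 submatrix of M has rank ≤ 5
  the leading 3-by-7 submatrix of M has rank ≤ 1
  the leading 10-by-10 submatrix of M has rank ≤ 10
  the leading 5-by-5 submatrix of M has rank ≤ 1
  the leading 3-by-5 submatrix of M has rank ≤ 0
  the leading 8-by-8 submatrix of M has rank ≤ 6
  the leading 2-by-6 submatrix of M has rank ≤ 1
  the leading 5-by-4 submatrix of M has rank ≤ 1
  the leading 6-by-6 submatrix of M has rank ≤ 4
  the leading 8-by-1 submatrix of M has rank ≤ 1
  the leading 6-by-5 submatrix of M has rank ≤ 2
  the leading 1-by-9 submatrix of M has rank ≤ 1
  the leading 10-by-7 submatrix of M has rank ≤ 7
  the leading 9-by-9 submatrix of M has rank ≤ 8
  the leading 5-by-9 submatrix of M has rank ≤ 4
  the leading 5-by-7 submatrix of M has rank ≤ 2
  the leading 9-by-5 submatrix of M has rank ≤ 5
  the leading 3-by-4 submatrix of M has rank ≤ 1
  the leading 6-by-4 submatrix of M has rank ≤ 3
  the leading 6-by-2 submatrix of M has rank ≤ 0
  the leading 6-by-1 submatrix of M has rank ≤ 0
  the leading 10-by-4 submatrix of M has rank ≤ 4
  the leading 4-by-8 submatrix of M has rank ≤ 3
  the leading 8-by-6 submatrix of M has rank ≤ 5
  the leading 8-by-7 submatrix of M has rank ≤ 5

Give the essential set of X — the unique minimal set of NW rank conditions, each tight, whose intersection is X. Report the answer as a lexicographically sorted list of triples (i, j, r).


Recovering R(i,j) via the rank-extension bound from the 28 conditions:

  i=1: 0 | 0 | 0 | 0 | 0 | 1 | 1 | 1 | 1 | 1
  i=2: 0 | 0 | 0 | 0 | 0 | 1 | 1 | 2 | 2 | 2
  i=3: 0 | 0 | 0 | 0 | 0 | 1 | 1 | 2 | 3 | 3
  i=4: 0 | 0 | 1 | 1 | 1 | 2 | 2 | 3 | 4 | 4
  i=5: 0 | 0 | 1 | 1 | 1 | 2 | 2 | 3 | 4 | 5
  i=6: 0 | 0 | 1 | 2 | 2 | 3 | 3 | 4 | 5 | 6
  i=7: 1 | 1 | 2 | 3 | 3 | 4 | 4 | 5 | 6 | 7
  i=8: 1 | 2 | 3 | 4 | 4 | 5 | 5 | 6 | 7 | 8
  i=9: 1 | 2 | 3 | 4 | 5 | 6 | 6 | 7 | 8 | 9
  i=10: 1 | 2 | 3 | 4 | 5 | 6 | 7 | 8 | 9 | 10

second differences of R give the permutation w = (6, 8, 9, 3, 10, 4, 1, 2, 5, 7).

ℓ(w)=26; the 5 essential cells (i,j,r):

[(3, 5, 0), (3, 7, 1), (5, 5, 1), (5, 7, 2), (6, 2, 0)]


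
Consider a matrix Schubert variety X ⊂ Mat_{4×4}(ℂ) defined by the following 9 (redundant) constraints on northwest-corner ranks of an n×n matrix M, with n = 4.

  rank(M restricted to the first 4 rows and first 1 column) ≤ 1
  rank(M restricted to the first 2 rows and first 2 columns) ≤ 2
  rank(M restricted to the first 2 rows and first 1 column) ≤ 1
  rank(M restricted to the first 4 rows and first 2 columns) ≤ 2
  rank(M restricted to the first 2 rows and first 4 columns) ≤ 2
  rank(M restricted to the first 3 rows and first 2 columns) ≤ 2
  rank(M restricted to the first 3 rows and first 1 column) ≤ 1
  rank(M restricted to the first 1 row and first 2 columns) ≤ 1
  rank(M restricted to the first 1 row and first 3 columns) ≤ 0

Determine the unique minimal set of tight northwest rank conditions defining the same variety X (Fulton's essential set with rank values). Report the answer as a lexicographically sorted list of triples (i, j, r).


Computing R[i][j] = min implied NW-rank bound (n=4, 9 conditions):

  0, 0, 0, 1
  1, 1, 1, 2
  1, 2, 2, 3
  1, 2, 3, 4

hence w(1..4) = (4, 1, 2, 3).

ℓ(w)=3; the 1 essential cell (i,j,r):

[(1, 3, 0)]
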